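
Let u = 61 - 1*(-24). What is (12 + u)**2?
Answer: 9409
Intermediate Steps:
u = 85 (u = 61 + 24 = 85)
(12 + u)**2 = (12 + 85)**2 = 97**2 = 9409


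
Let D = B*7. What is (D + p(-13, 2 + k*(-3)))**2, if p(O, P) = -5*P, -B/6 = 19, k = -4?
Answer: 753424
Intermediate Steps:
B = -114 (B = -6*19 = -114)
D = -798 (D = -114*7 = -798)
(D + p(-13, 2 + k*(-3)))**2 = (-798 - 5*(2 - 4*(-3)))**2 = (-798 - 5*(2 + 12))**2 = (-798 - 5*14)**2 = (-798 - 70)**2 = (-868)**2 = 753424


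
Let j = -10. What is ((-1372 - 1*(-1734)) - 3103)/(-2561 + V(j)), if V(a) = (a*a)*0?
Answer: 2741/2561 ≈ 1.0703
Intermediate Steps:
V(a) = 0 (V(a) = a**2*0 = 0)
((-1372 - 1*(-1734)) - 3103)/(-2561 + V(j)) = ((-1372 - 1*(-1734)) - 3103)/(-2561 + 0) = ((-1372 + 1734) - 3103)/(-2561) = (362 - 3103)*(-1/2561) = -2741*(-1/2561) = 2741/2561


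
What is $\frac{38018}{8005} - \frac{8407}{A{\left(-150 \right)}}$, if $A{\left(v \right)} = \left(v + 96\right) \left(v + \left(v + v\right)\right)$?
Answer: $\frac{171307873}{38904300} \approx 4.4033$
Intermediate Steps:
$A{\left(v \right)} = 3 v \left(96 + v\right)$ ($A{\left(v \right)} = \left(96 + v\right) \left(v + 2 v\right) = \left(96 + v\right) 3 v = 3 v \left(96 + v\right)$)
$\frac{38018}{8005} - \frac{8407}{A{\left(-150 \right)}} = \frac{38018}{8005} - \frac{8407}{3 \left(-150\right) \left(96 - 150\right)} = 38018 \cdot \frac{1}{8005} - \frac{8407}{3 \left(-150\right) \left(-54\right)} = \frac{38018}{8005} - \frac{8407}{24300} = \frac{171307873}{38904300}$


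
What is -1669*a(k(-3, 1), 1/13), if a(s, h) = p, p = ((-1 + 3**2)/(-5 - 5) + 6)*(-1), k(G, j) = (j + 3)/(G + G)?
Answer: 43394/5 ≈ 8678.8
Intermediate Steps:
k(G, j) = (3 + j)/(2*G) (k(G, j) = (3 + j)/((2*G)) = (3 + j)*(1/(2*G)) = (3 + j)/(2*G))
p = -26/5 (p = ((-1 + 9)/(-10) + 6)*(-1) = (8*(-1/10) + 6)*(-1) = (-4/5 + 6)*(-1) = (26/5)*(-1) = -26/5 ≈ -5.2000)
a(s, h) = -26/5
-1669*a(k(-3, 1), 1/13) = -1669*(-26/5) = 43394/5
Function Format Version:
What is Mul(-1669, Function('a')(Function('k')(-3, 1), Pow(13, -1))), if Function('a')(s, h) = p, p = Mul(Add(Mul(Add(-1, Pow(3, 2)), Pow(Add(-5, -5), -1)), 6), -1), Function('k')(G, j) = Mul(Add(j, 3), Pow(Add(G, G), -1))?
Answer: Rational(43394, 5) ≈ 8678.8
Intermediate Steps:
Function('k')(G, j) = Mul(Rational(1, 2), Pow(G, -1), Add(3, j)) (Function('k')(G, j) = Mul(Add(3, j), Pow(Mul(2, G), -1)) = Mul(Add(3, j), Mul(Rational(1, 2), Pow(G, -1))) = Mul(Rational(1, 2), Pow(G, -1), Add(3, j)))
p = Rational(-26, 5) (p = Mul(Add(Mul(Add(-1, 9), Pow(-10, -1)), 6), -1) = Mul(Add(Mul(8, Rational(-1, 10)), 6), -1) = Mul(Add(Rational(-4, 5), 6), -1) = Mul(Rational(26, 5), -1) = Rational(-26, 5) ≈ -5.2000)
Function('a')(s, h) = Rational(-26, 5)
Mul(-1669, Function('a')(Function('k')(-3, 1), Pow(13, -1))) = Mul(-1669, Rational(-26, 5)) = Rational(43394, 5)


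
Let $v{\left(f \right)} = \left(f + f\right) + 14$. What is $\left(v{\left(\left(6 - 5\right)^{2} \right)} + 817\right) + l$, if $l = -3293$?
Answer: $-2460$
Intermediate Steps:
$v{\left(f \right)} = 14 + 2 f$ ($v{\left(f \right)} = 2 f + 14 = 14 + 2 f$)
$\left(v{\left(\left(6 - 5\right)^{2} \right)} + 817\right) + l = \left(\left(14 + 2 \left(6 - 5\right)^{2}\right) + 817\right) - 3293 = \left(\left(14 + 2 \cdot 1^{2}\right) + 817\right) - 3293 = \left(\left(14 + 2 \cdot 1\right) + 817\right) - 3293 = \left(\left(14 + 2\right) + 817\right) - 3293 = \left(16 + 817\right) - 3293 = 833 - 3293 = -2460$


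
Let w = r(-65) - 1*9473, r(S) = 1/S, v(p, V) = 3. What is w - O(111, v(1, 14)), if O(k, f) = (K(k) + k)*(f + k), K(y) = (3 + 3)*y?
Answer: -6373316/65 ≈ -98051.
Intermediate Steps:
w = -615746/65 (w = 1/(-65) - 1*9473 = -1/65 - 9473 = -615746/65 ≈ -9473.0)
K(y) = 6*y
O(k, f) = 7*k*(f + k) (O(k, f) = (6*k + k)*(f + k) = (7*k)*(f + k) = 7*k*(f + k))
w - O(111, v(1, 14)) = -615746/65 - 7*111*(3 + 111) = -615746/65 - 7*111*114 = -615746/65 - 1*88578 = -615746/65 - 88578 = -6373316/65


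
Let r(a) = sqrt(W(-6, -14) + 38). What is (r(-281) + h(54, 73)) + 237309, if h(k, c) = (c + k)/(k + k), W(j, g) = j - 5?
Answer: 25629499/108 + 3*sqrt(3) ≈ 2.3732e+5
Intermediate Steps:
W(j, g) = -5 + j
r(a) = 3*sqrt(3) (r(a) = sqrt((-5 - 6) + 38) = sqrt(-11 + 38) = sqrt(27) = 3*sqrt(3))
h(k, c) = (c + k)/(2*k) (h(k, c) = (c + k)/((2*k)) = (c + k)*(1/(2*k)) = (c + k)/(2*k))
(r(-281) + h(54, 73)) + 237309 = (3*sqrt(3) + (1/2)*(73 + 54)/54) + 237309 = (3*sqrt(3) + (1/2)*(1/54)*127) + 237309 = (3*sqrt(3) + 127/108) + 237309 = (127/108 + 3*sqrt(3)) + 237309 = 25629499/108 + 3*sqrt(3)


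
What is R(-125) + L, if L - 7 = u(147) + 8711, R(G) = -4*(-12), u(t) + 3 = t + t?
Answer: 9057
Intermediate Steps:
u(t) = -3 + 2*t (u(t) = -3 + (t + t) = -3 + 2*t)
R(G) = 48
L = 9009 (L = 7 + ((-3 + 2*147) + 8711) = 7 + ((-3 + 294) + 8711) = 7 + (291 + 8711) = 7 + 9002 = 9009)
R(-125) + L = 48 + 9009 = 9057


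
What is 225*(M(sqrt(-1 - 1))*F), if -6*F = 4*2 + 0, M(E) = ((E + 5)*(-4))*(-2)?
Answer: -12000 - 2400*I*sqrt(2) ≈ -12000.0 - 3394.1*I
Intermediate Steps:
M(E) = 40 + 8*E (M(E) = ((5 + E)*(-4))*(-2) = (-20 - 4*E)*(-2) = 40 + 8*E)
F = -4/3 (F = -(4*2 + 0)/6 = -(8 + 0)/6 = -1/6*8 = -4/3 ≈ -1.3333)
225*(M(sqrt(-1 - 1))*F) = 225*((40 + 8*sqrt(-1 - 1))*(-4/3)) = 225*((40 + 8*sqrt(-2))*(-4/3)) = 225*((40 + 8*(I*sqrt(2)))*(-4/3)) = 225*((40 + 8*I*sqrt(2))*(-4/3)) = 225*(-160/3 - 32*I*sqrt(2)/3) = -12000 - 2400*I*sqrt(2)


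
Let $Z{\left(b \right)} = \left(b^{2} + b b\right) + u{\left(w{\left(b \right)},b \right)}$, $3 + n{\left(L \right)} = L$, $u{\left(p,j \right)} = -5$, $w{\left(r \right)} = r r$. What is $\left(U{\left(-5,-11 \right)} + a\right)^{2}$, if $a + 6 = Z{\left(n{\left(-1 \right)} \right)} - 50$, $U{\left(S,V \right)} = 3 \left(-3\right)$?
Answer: $1444$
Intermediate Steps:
$w{\left(r \right)} = r^{2}$
$n{\left(L \right)} = -3 + L$
$U{\left(S,V \right)} = -9$
$Z{\left(b \right)} = -5 + 2 b^{2}$ ($Z{\left(b \right)} = \left(b^{2} + b b\right) - 5 = \left(b^{2} + b^{2}\right) - 5 = 2 b^{2} - 5 = -5 + 2 b^{2}$)
$a = -29$ ($a = -6 - \left(55 - 2 \left(-3 - 1\right)^{2}\right) = -6 - \left(55 - 32\right) = -6 + \left(\left(-5 + 2 \cdot 16\right) - 50\right) = -6 + \left(\left(-5 + 32\right) - 50\right) = -6 + \left(27 - 50\right) = -6 - 23 = -29$)
$\left(U{\left(-5,-11 \right)} + a\right)^{2} = \left(-9 - 29\right)^{2} = \left(-38\right)^{2} = 1444$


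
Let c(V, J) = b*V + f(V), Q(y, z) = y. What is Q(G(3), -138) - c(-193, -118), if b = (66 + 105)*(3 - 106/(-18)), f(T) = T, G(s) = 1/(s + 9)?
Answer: 3522637/12 ≈ 2.9355e+5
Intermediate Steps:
G(s) = 1/(9 + s)
b = 1520 (b = 171*(3 - 106*(-1/18)) = 171*(3 + 53/9) = 171*(80/9) = 1520)
c(V, J) = 1521*V (c(V, J) = 1520*V + V = 1521*V)
Q(G(3), -138) - c(-193, -118) = 1/(9 + 3) - 1521*(-193) = 1/12 - 1*(-293553) = 1/12 + 293553 = 3522637/12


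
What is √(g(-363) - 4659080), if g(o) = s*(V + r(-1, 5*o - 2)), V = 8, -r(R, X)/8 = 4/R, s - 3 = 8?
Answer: 4*I*√291165 ≈ 2158.4*I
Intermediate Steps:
s = 11 (s = 3 + 8 = 11)
r(R, X) = -32/R
g(o) = 440 (g(o) = 11*(8 - 32/(-1)) = 11*(8 - 32*(-1)) = 11*(8 + 32) = 11*40 = 440)
√(g(-363) - 4659080) = √(440 - 4659080) = √(-4658640) = 4*I*√291165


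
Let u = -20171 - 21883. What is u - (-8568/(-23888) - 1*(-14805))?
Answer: -169782045/2986 ≈ -56859.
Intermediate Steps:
u = -42054
u - (-8568/(-23888) - 1*(-14805)) = -42054 - (-8568/(-23888) - 1*(-14805)) = -42054 - (-8568*(-1/23888) + 14805) = -42054 - (1071/2986 + 14805) = -42054 - 1*44208801/2986 = -42054 - 44208801/2986 = -169782045/2986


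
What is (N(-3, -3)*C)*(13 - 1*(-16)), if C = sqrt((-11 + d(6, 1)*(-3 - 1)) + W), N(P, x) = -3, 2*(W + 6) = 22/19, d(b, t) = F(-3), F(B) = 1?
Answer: -174*I*sqrt(1843)/19 ≈ -393.15*I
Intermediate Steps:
d(b, t) = 1
W = -103/19 (W = -6 + (22/19)/2 = -6 + (22*(1/19))/2 = -6 + (1/2)*(22/19) = -6 + 11/19 = -103/19 ≈ -5.4211)
C = 2*I*sqrt(1843)/19 (C = sqrt((-11 + 1*(-3 - 1)) - 103/19) = sqrt((-11 + 1*(-4)) - 103/19) = sqrt((-11 - 4) - 103/19) = sqrt(-15 - 103/19) = sqrt(-388/19) = 2*I*sqrt(1843)/19 ≈ 4.519*I)
(N(-3, -3)*C)*(13 - 1*(-16)) = (-6*I*sqrt(1843)/19)*(13 - 1*(-16)) = (-6*I*sqrt(1843)/19)*(13 + 16) = -6*I*sqrt(1843)/19*29 = -174*I*sqrt(1843)/19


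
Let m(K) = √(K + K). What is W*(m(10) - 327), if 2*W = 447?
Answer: -146169/2 + 447*√5 ≈ -72085.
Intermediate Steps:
W = 447/2 (W = (½)*447 = 447/2 ≈ 223.50)
m(K) = √2*√K (m(K) = √(2*K) = √2*√K)
W*(m(10) - 327) = 447*(√2*√10 - 327)/2 = 447*(2*√5 - 327)/2 = 447*(-327 + 2*√5)/2 = -146169/2 + 447*√5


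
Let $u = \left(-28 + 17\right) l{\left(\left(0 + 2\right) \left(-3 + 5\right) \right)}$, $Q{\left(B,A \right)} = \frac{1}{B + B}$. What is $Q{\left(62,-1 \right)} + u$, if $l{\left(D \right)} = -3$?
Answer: $\frac{4093}{124} \approx 33.008$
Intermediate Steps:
$Q{\left(B,A \right)} = \frac{1}{2 B}$
$u = 33$ ($u = \left(-28 + 17\right) \left(-3\right) = \left(-11\right) \left(-3\right) = 33$)
$Q{\left(62,-1 \right)} + u = \frac{1}{2 \cdot 62} + 33 = \frac{1}{2} \cdot \frac{1}{62} + 33 = \frac{1}{124} + 33 = \frac{4093}{124}$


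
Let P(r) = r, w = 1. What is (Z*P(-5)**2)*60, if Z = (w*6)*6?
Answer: 54000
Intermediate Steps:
Z = 36 (Z = (1*6)*6 = 6*6 = 36)
(Z*P(-5)**2)*60 = (36*(-5)**2)*60 = (36*25)*60 = 900*60 = 54000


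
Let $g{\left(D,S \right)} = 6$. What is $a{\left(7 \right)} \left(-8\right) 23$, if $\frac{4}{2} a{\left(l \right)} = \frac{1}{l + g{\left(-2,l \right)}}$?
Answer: $- \frac{92}{13} \approx -7.0769$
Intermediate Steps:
$a{\left(l \right)} = \frac{1}{2 \left(6 + l\right)}$ ($a{\left(l \right)} = \frac{1}{2 \left(l + 6\right)} = \frac{1}{2 \left(6 + l\right)}$)
$a{\left(7 \right)} \left(-8\right) 23 = \frac{1}{2 \left(6 + 7\right)} \left(-8\right) 23 = \frac{1}{2 \cdot 13} \left(-8\right) 23 = \frac{1}{2} \cdot \frac{1}{13} \left(-8\right) 23 = \frac{1}{26} \left(-8\right) 23 = \left(- \frac{4}{13}\right) 23 = - \frac{92}{13}$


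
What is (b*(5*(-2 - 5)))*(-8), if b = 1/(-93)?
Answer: -280/93 ≈ -3.0108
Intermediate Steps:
b = -1/93 ≈ -0.010753
(b*(5*(-2 - 5)))*(-8) = -5*(-2 - 5)/93*(-8) = -5*(-7)/93*(-8) = -1/93*(-35)*(-8) = (35/93)*(-8) = -280/93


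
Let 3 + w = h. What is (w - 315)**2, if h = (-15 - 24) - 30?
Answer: 149769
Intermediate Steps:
h = -69 (h = -39 - 30 = -69)
w = -72 (w = -3 - 69 = -72)
(w - 315)**2 = (-72 - 315)**2 = (-387)**2 = 149769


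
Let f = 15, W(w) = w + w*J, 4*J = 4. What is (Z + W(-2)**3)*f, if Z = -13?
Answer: -1155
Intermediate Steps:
J = 1 (J = (1/4)*4 = 1)
W(w) = 2*w (W(w) = w + w*1 = w + w = 2*w)
(Z + W(-2)**3)*f = (-13 + (2*(-2))**3)*15 = (-13 + (-4)**3)*15 = (-13 - 64)*15 = -77*15 = -1155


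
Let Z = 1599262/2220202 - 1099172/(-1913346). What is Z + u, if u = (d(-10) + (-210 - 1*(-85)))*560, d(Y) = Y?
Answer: -80286101159002951/1062003653973 ≈ -75599.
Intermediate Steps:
u = -75600 (u = (-10 + (-210 - 1*(-85)))*560 = (-10 + (-210 + 85))*560 = (-10 - 125)*560 = -135*560 = -75600)
Z = 1375081355849/1062003653973 (Z = 1599262*(1/2220202) - 1099172*(-1/1913346) = 799631/1110101 + 549586/956673 = 1375081355849/1062003653973 ≈ 1.2948)
Z + u = 1375081355849/1062003653973 - 75600 = -80286101159002951/1062003653973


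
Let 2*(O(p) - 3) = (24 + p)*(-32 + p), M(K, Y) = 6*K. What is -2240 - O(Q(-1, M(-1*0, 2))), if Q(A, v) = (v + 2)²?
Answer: -1851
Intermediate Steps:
Q(A, v) = (2 + v)²
O(p) = 3 + (-32 + p)*(24 + p)/2 (O(p) = 3 + ((24 + p)*(-32 + p))/2 = 3 + ((-32 + p)*(24 + p))/2 = 3 + (-32 + p)*(24 + p)/2)
-2240 - O(Q(-1, M(-1*0, 2))) = -2240 - (-381 + ((2 + 6*(-1*0))²)²/2 - 4*(2 + 6*(-1*0))²) = -2240 - (-381 + ((2 + 6*0)²)²/2 - 4*(2 + 6*0)²) = -2240 - (-381 + ((2 + 0)²)²/2 - 4*(2 + 0)²) = -2240 - (-381 + (2²)²/2 - 4*2²) = -2240 - (-381 + (½)*4² - 4*4) = -2240 - (-381 + (½)*16 - 16) = -2240 - (-381 + 8 - 16) = -2240 - 1*(-389) = -2240 + 389 = -1851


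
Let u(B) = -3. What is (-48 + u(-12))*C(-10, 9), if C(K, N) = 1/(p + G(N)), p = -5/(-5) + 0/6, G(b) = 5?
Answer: -17/2 ≈ -8.5000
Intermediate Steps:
p = 1 (p = -5*(-⅕) + 0*(⅙) = 1 + 0 = 1)
C(K, N) = ⅙ (C(K, N) = 1/(1 + 5) = 1/6 = ⅙)
(-48 + u(-12))*C(-10, 9) = (-48 - 3)*(⅙) = -51*⅙ = -17/2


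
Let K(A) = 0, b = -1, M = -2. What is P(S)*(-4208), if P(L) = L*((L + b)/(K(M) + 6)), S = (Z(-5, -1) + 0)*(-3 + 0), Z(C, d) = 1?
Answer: -8416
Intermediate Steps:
S = -3 (S = (1 + 0)*(-3 + 0) = 1*(-3) = -3)
P(L) = L*(-⅙ + L/6) (P(L) = L*((L - 1)/(0 + 6)) = L*((-1 + L)/6) = L*((-1 + L)*(⅙)) = L*(-⅙ + L/6))
P(S)*(-4208) = ((⅙)*(-3)*(-1 - 3))*(-4208) = ((⅙)*(-3)*(-4))*(-4208) = 2*(-4208) = -8416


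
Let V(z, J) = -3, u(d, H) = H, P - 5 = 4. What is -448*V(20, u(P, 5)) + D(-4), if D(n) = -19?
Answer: 1325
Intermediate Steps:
P = 9 (P = 5 + 4 = 9)
-448*V(20, u(P, 5)) + D(-4) = -448*(-3) - 19 = 1344 - 19 = 1325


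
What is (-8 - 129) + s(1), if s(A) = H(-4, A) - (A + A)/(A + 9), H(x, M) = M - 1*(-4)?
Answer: -661/5 ≈ -132.20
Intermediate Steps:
H(x, M) = 4 + M (H(x, M) = M + 4 = 4 + M)
s(A) = 4 + A - 2*A/(9 + A) (s(A) = (4 + A) - (A + A)/(A + 9) = (4 + A) - 2*A/(9 + A) = 4 + A - 2*A/(9 + A))
(-8 - 129) + s(1) = (-8 - 129) + (36 + 1**2 + 11*1)/(9 + 1) = -137 + (36 + 1 + 11)/10 = -137 + (1/10)*48 = -137 + 24/5 = -661/5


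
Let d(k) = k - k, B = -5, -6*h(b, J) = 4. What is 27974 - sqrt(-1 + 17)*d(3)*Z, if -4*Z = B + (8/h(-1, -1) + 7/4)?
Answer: 27974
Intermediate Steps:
h(b, J) = -2/3 (h(b, J) = -1/6*4 = -2/3)
Z = 61/16 (Z = -(-5 + (8/(-2/3) + 7/4))/4 = -(-5 + (8*(-3/2) + 7*(1/4)))/4 = -(-5 + (-12 + 7/4))/4 = -(-5 - 41/4)/4 = -1/4*(-61/4) = 61/16 ≈ 3.8125)
d(k) = 0
27974 - sqrt(-1 + 17)*d(3)*Z = 27974 - sqrt(-1 + 17)*0*61/16 = 27974 - sqrt(16)*0*61/16 = 27974 - 4*0*61/16 = 27974 - 0*61/16 = 27974 - 1*0 = 27974 + 0 = 27974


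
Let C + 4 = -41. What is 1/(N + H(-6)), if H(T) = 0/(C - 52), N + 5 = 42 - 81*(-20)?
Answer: 1/1657 ≈ 0.00060350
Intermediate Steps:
C = -45 (C = -4 - 41 = -45)
N = 1657 (N = -5 + (42 - 81*(-20)) = -5 + (42 + 1620) = -5 + 1662 = 1657)
H(T) = 0 (H(T) = 0/(-45 - 52) = 0/(-97) = -1/97*0 = 0)
1/(N + H(-6)) = 1/(1657 + 0) = 1/1657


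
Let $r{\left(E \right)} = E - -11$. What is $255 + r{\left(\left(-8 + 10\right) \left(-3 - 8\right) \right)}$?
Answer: $244$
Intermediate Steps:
$r{\left(E \right)} = 11 + E$ ($r{\left(E \right)} = E + 11 = 11 + E$)
$255 + r{\left(\left(-8 + 10\right) \left(-3 - 8\right) \right)} = 255 + \left(11 + \left(-8 + 10\right) \left(-3 - 8\right)\right) = 255 + \left(11 + 2 \left(-11\right)\right) = 255 + \left(11 - 22\right) = 255 - 11 = 244$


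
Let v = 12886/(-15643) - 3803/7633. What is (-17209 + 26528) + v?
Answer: 1112558884894/119403019 ≈ 9317.7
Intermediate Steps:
v = -157849167/119403019 (v = 12886*(-1/15643) - 3803*1/7633 = -12886/15643 - 3803/7633 = -157849167/119403019 ≈ -1.3220)
(-17209 + 26528) + v = (-17209 + 26528) - 157849167/119403019 = 9319 - 157849167/119403019 = 1112558884894/119403019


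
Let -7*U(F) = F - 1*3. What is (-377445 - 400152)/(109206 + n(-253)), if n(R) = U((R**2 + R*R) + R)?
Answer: -5443179/636680 ≈ -8.5493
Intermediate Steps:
U(F) = 3/7 - F/7 (U(F) = -(F - 1*3)/7 = -(F - 3)/7 = -(-3 + F)/7 = 3/7 - F/7)
n(R) = 3/7 - 2*R**2/7 - R/7 (n(R) = 3/7 - ((R**2 + R*R) + R)/7 = 3/7 - ((R**2 + R**2) + R)/7 = 3/7 - (2*R**2 + R)/7 = 3/7 - (R + 2*R**2)/7 = 3/7 + (-2*R**2/7 - R/7) = 3/7 - 2*R**2/7 - R/7)
(-377445 - 400152)/(109206 + n(-253)) = (-377445 - 400152)/(109206 + (3/7 - 1/7*(-253)*(1 + 2*(-253)))) = -777597/(109206 + (3/7 - 1/7*(-253)*(1 - 506))) = -777597/(109206 + (3/7 - 1/7*(-253)*(-505))) = -777597/(109206 + (3/7 - 127765/7)) = -777597/(109206 - 127762/7) = -777597/636680/7 = -777597*7/636680 = -5443179/636680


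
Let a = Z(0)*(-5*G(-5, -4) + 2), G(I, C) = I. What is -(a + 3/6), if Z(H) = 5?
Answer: -271/2 ≈ -135.50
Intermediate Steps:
a = 135 (a = 5*(-5*(-5) + 2) = 5*(25 + 2) = 5*27 = 135)
-(a + 3/6) = -(135 + 3/6) = -(135 + 3*(⅙)) = -(135 + ½) = -1*271/2 = -271/2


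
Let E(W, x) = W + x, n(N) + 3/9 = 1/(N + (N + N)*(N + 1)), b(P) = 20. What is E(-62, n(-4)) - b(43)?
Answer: -4937/60 ≈ -82.283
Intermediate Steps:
n(N) = -⅓ + 1/(N + 2*N*(1 + N)) (n(N) = -⅓ + 1/(N + (N + N)*(N + 1)) = -⅓ + 1/(N + (2*N)*(1 + N)) = -⅓ + 1/(N + 2*N*(1 + N)))
E(-62, n(-4)) - b(43) = (-62 + (1 - 1*(-4) - ⅔*(-4)²)/((-4)*(3 + 2*(-4)))) - 1*20 = (-62 - (1 + 4 - ⅔*16)/(4*(3 - 8))) - 20 = (-62 - ¼*(1 + 4 - 32/3)/(-5)) - 20 = (-62 - ¼*(-⅕)*(-17/3)) - 20 = (-62 - 17/60) - 20 = -3737/60 - 20 = -4937/60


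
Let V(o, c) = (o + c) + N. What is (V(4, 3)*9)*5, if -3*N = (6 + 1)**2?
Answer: -420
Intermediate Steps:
N = -49/3 (N = -(6 + 1)**2/3 = -1/3*7**2 = -1/3*49 = -49/3 ≈ -16.333)
V(o, c) = -49/3 + c + o (V(o, c) = (o + c) - 49/3 = (c + o) - 49/3 = -49/3 + c + o)
(V(4, 3)*9)*5 = ((-49/3 + 3 + 4)*9)*5 = -28/3*9*5 = -84*5 = -420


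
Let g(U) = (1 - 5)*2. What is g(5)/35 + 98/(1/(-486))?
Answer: -1666988/35 ≈ -47628.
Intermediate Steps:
g(U) = -8 (g(U) = -4*2 = -8)
g(5)/35 + 98/(1/(-486)) = -8/35 + 98/(1/(-486)) = -8*1/35 + 98/(-1/486) = -8/35 + 98*(-486) = -8/35 - 47628 = -1666988/35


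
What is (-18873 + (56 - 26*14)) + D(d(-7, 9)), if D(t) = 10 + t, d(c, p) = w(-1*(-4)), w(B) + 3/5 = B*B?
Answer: -95778/5 ≈ -19156.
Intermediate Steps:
w(B) = -⅗ + B² (w(B) = -⅗ + B*B = -⅗ + B²)
d(c, p) = 77/5 (d(c, p) = -⅗ + (-1*(-4))² = -⅗ + 4² = -⅗ + 16 = 77/5)
(-18873 + (56 - 26*14)) + D(d(-7, 9)) = (-18873 + (56 - 26*14)) + (10 + 77/5) = (-18873 + (56 - 364)) + 127/5 = (-18873 - 308) + 127/5 = -19181 + 127/5 = -95778/5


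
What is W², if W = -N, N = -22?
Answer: 484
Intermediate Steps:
W = 22 (W = -1*(-22) = 22)
W² = 22² = 484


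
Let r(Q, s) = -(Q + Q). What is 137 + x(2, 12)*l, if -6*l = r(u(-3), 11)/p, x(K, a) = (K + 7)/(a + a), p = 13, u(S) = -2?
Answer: 7123/52 ≈ 136.98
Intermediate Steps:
r(Q, s) = -2*Q
x(K, a) = (7 + K)/(2*a) (x(K, a) = (7 + K)/((2*a)) = (7 + K)*(1/(2*a)) = (7 + K)/(2*a))
l = -2/39 (l = -(-2*(-2))/(6*13) = -2/(3*13) = -⅙*4/13 = -2/39 ≈ -0.051282)
137 + x(2, 12)*l = 137 + ((½)*(7 + 2)/12)*(-2/39) = 137 + ((½)*(1/12)*9)*(-2/39) = 137 + (3/8)*(-2/39) = 137 - 1/52 = 7123/52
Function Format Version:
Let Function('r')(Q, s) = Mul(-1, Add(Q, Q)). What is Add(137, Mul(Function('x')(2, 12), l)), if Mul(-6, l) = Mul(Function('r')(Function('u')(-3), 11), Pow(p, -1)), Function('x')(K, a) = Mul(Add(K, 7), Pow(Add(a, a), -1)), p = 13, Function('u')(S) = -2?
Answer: Rational(7123, 52) ≈ 136.98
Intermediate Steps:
Function('r')(Q, s) = Mul(-2, Q) (Function('r')(Q, s) = Mul(-1, Mul(2, Q)) = Mul(-2, Q))
Function('x')(K, a) = Mul(Rational(1, 2), Pow(a, -1), Add(7, K)) (Function('x')(K, a) = Mul(Add(7, K), Pow(Mul(2, a), -1)) = Mul(Add(7, K), Mul(Rational(1, 2), Pow(a, -1))) = Mul(Rational(1, 2), Pow(a, -1), Add(7, K)))
l = Rational(-2, 39) (l = Mul(Rational(-1, 6), Mul(Mul(-2, -2), Pow(13, -1))) = Mul(Rational(-1, 6), Mul(4, Rational(1, 13))) = Mul(Rational(-1, 6), Rational(4, 13)) = Rational(-2, 39) ≈ -0.051282)
Add(137, Mul(Function('x')(2, 12), l)) = Add(137, Mul(Mul(Rational(1, 2), Pow(12, -1), Add(7, 2)), Rational(-2, 39))) = Add(137, Mul(Mul(Rational(1, 2), Rational(1, 12), 9), Rational(-2, 39))) = Add(137, Mul(Rational(3, 8), Rational(-2, 39))) = Add(137, Rational(-1, 52)) = Rational(7123, 52)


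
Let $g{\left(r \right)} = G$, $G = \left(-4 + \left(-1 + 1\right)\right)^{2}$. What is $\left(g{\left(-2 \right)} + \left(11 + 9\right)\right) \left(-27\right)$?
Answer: $-972$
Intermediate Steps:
$G = 16$ ($G = \left(-4 + 0\right)^{2} = \left(-4\right)^{2} = 16$)
$g{\left(r \right)} = 16$
$\left(g{\left(-2 \right)} + \left(11 + 9\right)\right) \left(-27\right) = \left(16 + \left(11 + 9\right)\right) \left(-27\right) = \left(16 + 20\right) \left(-27\right) = 36 \left(-27\right) = -972$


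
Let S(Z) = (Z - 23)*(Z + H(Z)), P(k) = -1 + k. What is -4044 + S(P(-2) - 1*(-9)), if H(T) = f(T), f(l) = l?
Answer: -4248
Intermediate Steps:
H(T) = T
S(Z) = 2*Z*(-23 + Z) (S(Z) = (Z - 23)*(Z + Z) = (-23 + Z)*(2*Z) = 2*Z*(-23 + Z))
-4044 + S(P(-2) - 1*(-9)) = -4044 + 2*((-1 - 2) - 1*(-9))*(-23 + ((-1 - 2) - 1*(-9))) = -4044 + 2*(-3 + 9)*(-23 + (-3 + 9)) = -4044 + 2*6*(-23 + 6) = -4044 + 2*6*(-17) = -4044 - 204 = -4248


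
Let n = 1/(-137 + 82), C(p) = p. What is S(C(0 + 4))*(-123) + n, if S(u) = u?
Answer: -27061/55 ≈ -492.02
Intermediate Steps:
n = -1/55 (n = 1/(-55) = -1/55 ≈ -0.018182)
S(C(0 + 4))*(-123) + n = (0 + 4)*(-123) - 1/55 = 4*(-123) - 1/55 = -492 - 1/55 = -27061/55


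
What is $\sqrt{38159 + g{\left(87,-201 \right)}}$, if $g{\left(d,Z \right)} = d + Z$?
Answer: $\sqrt{38045} \approx 195.05$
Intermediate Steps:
$g{\left(d,Z \right)} = Z + d$
$\sqrt{38159 + g{\left(87,-201 \right)}} = \sqrt{38159 + \left(-201 + 87\right)} = \sqrt{38159 - 114} = \sqrt{38045}$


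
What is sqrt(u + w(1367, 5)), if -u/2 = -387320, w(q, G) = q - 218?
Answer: 19*sqrt(2149) ≈ 880.79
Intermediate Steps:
w(q, G) = -218 + q
u = 774640 (u = -2*(-387320) = 774640)
sqrt(u + w(1367, 5)) = sqrt(774640 + (-218 + 1367)) = sqrt(774640 + 1149) = sqrt(775789) = 19*sqrt(2149)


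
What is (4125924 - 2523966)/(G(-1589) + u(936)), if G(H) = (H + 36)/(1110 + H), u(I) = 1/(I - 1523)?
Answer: 225213668367/455566 ≈ 4.9436e+5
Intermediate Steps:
u(I) = 1/(-1523 + I)
G(H) = (36 + H)/(1110 + H)
(4125924 - 2523966)/(G(-1589) + u(936)) = (4125924 - 2523966)/((36 - 1589)/(1110 - 1589) + 1/(-1523 + 936)) = 1601958/(-1553/(-479) + 1/(-587)) = 1601958/(-1/479*(-1553) - 1/587) = 1601958/(1553/479 - 1/587) = 1601958/(911132/281173) = 1601958*(281173/911132) = 225213668367/455566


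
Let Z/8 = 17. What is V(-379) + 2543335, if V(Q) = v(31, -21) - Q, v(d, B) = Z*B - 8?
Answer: 2540850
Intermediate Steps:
Z = 136 (Z = 8*17 = 136)
v(d, B) = -8 + 136*B (v(d, B) = 136*B - 8 = -8 + 136*B)
V(Q) = -2864 - Q (V(Q) = (-8 + 136*(-21)) - Q = (-8 - 2856) - Q = -2864 - Q)
V(-379) + 2543335 = (-2864 - 1*(-379)) + 2543335 = (-2864 + 379) + 2543335 = -2485 + 2543335 = 2540850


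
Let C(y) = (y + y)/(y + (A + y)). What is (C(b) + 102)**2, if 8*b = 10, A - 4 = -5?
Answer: 96721/9 ≈ 10747.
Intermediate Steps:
A = -1 (A = 4 - 5 = -1)
b = 5/4 (b = (1/8)*10 = 5/4 ≈ 1.2500)
C(y) = 2*y/(-1 + 2*y) (C(y) = (y + y)/(y + (-1 + y)) = (2*y)/(-1 + 2*y) = 2*y/(-1 + 2*y))
(C(b) + 102)**2 = (2*(5/4)/(-1 + 2*(5/4)) + 102)**2 = (2*(5/4)/(-1 + 5/2) + 102)**2 = (2*(5/4)/(3/2) + 102)**2 = (2*(5/4)*(2/3) + 102)**2 = (5/3 + 102)**2 = (311/3)**2 = 96721/9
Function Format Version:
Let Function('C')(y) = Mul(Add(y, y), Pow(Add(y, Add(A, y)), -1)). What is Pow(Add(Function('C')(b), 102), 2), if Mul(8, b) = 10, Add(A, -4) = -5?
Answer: Rational(96721, 9) ≈ 10747.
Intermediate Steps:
A = -1 (A = Add(4, -5) = -1)
b = Rational(5, 4) (b = Mul(Rational(1, 8), 10) = Rational(5, 4) ≈ 1.2500)
Function('C')(y) = Mul(2, y, Pow(Add(-1, Mul(2, y)), -1)) (Function('C')(y) = Mul(Add(y, y), Pow(Add(y, Add(-1, y)), -1)) = Mul(Mul(2, y), Pow(Add(-1, Mul(2, y)), -1)) = Mul(2, y, Pow(Add(-1, Mul(2, y)), -1)))
Pow(Add(Function('C')(b), 102), 2) = Pow(Add(Mul(2, Rational(5, 4), Pow(Add(-1, Mul(2, Rational(5, 4))), -1)), 102), 2) = Pow(Add(Mul(2, Rational(5, 4), Pow(Add(-1, Rational(5, 2)), -1)), 102), 2) = Pow(Add(Mul(2, Rational(5, 4), Pow(Rational(3, 2), -1)), 102), 2) = Pow(Add(Mul(2, Rational(5, 4), Rational(2, 3)), 102), 2) = Pow(Add(Rational(5, 3), 102), 2) = Pow(Rational(311, 3), 2) = Rational(96721, 9)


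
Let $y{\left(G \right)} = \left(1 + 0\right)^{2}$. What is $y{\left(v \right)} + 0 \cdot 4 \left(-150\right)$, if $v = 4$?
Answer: $1$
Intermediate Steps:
$y{\left(G \right)} = 1$ ($y{\left(G \right)} = 1^{2} = 1$)
$y{\left(v \right)} + 0 \cdot 4 \left(-150\right) = 1 + 0 \cdot 4 \left(-150\right) = 1 + 0 \left(-150\right) = 1 + 0 = 1$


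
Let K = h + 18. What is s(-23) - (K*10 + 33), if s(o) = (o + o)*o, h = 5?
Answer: 795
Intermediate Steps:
K = 23 (K = 5 + 18 = 23)
s(o) = 2*o² (s(o) = (2*o)*o = 2*o²)
s(-23) - (K*10 + 33) = 2*(-23)² - (23*10 + 33) = 2*529 - (230 + 33) = 1058 - 1*263 = 1058 - 263 = 795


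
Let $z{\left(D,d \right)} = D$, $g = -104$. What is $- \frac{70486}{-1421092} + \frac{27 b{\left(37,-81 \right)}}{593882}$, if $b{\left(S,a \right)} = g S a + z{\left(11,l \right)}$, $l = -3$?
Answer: $\frac{1500198769996}{105495119893} \approx 14.221$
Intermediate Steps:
$b{\left(S,a \right)} = 11 - 104 S a$ ($b{\left(S,a \right)} = - 104 S a + 11 = 11 - 104 S a$)
$- \frac{70486}{-1421092} + \frac{27 b{\left(37,-81 \right)}}{593882} = - \frac{70486}{-1421092} + \frac{27 \left(11 - 3848 \left(-81\right)\right)}{593882} = \left(-70486\right) \left(- \frac{1}{1421092}\right) + 27 \left(11 + 311688\right) \frac{1}{593882} = \frac{35243}{710546} + 27 \cdot 311699 \cdot \frac{1}{593882} = \frac{35243}{710546} + 8415873 \cdot \frac{1}{593882} = \frac{35243}{710546} + \frac{8415873}{593882} = \frac{1500198769996}{105495119893}$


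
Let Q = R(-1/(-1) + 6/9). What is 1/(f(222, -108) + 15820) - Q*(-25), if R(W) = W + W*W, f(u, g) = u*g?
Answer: 8155991/73404 ≈ 111.11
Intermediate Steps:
f(u, g) = g*u
R(W) = W + W**2
Q = 40/9 (Q = (-1/(-1) + 6/9)*(1 + (-1/(-1) + 6/9)) = (-1*(-1) + 6*(1/9))*(1 + (-1*(-1) + 6*(1/9))) = (1 + 2/3)*(1 + (1 + 2/3)) = 5*(1 + 5/3)/3 = (5/3)*(8/3) = 40/9 ≈ 4.4444)
1/(f(222, -108) + 15820) - Q*(-25) = 1/(-108*222 + 15820) - 40*(-25)/9 = 1/(-23976 + 15820) - 1*(-1000/9) = 1/(-8156) + 1000/9 = -1/8156 + 1000/9 = 8155991/73404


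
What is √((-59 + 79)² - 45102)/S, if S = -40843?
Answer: -I*√44702/40843 ≈ -0.0051766*I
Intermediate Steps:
√((-59 + 79)² - 45102)/S = √((-59 + 79)² - 45102)/(-40843) = √(20² - 45102)*(-1/40843) = √(400 - 45102)*(-1/40843) = √(-44702)*(-1/40843) = (I*√44702)*(-1/40843) = -I*√44702/40843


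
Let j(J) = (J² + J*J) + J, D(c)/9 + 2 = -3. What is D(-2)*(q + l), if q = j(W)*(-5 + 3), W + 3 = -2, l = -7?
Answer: 4365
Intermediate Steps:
D(c) = -45 (D(c) = -18 + 9*(-3) = -18 - 27 = -45)
W = -5 (W = -3 - 2 = -5)
j(J) = J + 2*J² (j(J) = (J² + J²) + J = 2*J² + J = J + 2*J²)
q = -90 (q = (-5*(1 + 2*(-5)))*(-5 + 3) = -5*(1 - 10)*(-2) = -5*(-9)*(-2) = 45*(-2) = -90)
D(-2)*(q + l) = -45*(-90 - 7) = -45*(-97) = 4365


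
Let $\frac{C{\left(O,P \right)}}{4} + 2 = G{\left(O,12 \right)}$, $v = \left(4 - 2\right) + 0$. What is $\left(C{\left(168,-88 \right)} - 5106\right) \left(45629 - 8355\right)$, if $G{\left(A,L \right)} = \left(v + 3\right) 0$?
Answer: $-190619236$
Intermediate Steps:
$v = 2$ ($v = 2 + 0 = 2$)
$G{\left(A,L \right)} = 0$ ($G{\left(A,L \right)} = \left(2 + 3\right) 0 = 5 \cdot 0 = 0$)
$C{\left(O,P \right)} = -8$ ($C{\left(O,P \right)} = -8 + 4 \cdot 0 = -8 + 0 = -8$)
$\left(C{\left(168,-88 \right)} - 5106\right) \left(45629 - 8355\right) = \left(-8 - 5106\right) \left(45629 - 8355\right) = \left(-5114\right) 37274 = -190619236$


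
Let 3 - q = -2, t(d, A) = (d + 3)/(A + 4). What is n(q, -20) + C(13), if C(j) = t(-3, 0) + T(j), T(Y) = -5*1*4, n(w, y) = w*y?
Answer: -120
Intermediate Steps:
t(d, A) = (3 + d)/(4 + A)
q = 5 (q = 3 - 1*(-2) = 3 + 2 = 5)
T(Y) = -20 (T(Y) = -5*4 = -20)
C(j) = -20 (C(j) = (3 - 3)/(4 + 0) - 20 = 0/4 - 20 = (¼)*0 - 20 = 0 - 20 = -20)
n(q, -20) + C(13) = 5*(-20) - 20 = -100 - 20 = -120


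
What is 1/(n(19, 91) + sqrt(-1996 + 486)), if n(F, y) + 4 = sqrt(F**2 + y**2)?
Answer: 1/(-4 + sqrt(8642) + I*sqrt(1510)) ≈ 0.0094397 - 0.0041232*I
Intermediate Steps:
n(F, y) = -4 + sqrt(F**2 + y**2)
1/(n(19, 91) + sqrt(-1996 + 486)) = 1/((-4 + sqrt(19**2 + 91**2)) + sqrt(-1996 + 486)) = 1/((-4 + sqrt(361 + 8281)) + sqrt(-1510)) = 1/((-4 + sqrt(8642)) + I*sqrt(1510)) = 1/(-4 + sqrt(8642) + I*sqrt(1510))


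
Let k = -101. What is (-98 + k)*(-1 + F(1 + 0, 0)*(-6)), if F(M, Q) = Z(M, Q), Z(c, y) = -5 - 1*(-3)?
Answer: -2189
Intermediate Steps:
Z(c, y) = -2 (Z(c, y) = -5 + 3 = -2)
F(M, Q) = -2
(-98 + k)*(-1 + F(1 + 0, 0)*(-6)) = (-98 - 101)*(-1 - 2*(-6)) = -199*(-1 + 12) = -199*11 = -2189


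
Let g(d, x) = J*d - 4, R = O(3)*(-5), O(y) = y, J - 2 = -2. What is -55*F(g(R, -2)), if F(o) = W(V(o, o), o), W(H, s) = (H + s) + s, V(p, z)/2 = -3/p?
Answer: 715/2 ≈ 357.50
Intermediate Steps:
J = 0 (J = 2 - 2 = 0)
V(p, z) = -6/p (V(p, z) = 2*(-3/p) = -6/p)
R = -15 (R = 3*(-5) = -15)
g(d, x) = -4 (g(d, x) = 0*d - 4 = 0 - 4 = -4)
W(H, s) = H + 2*s
F(o) = -6/o + 2*o
-55*F(g(R, -2)) = -55*(-6/(-4) + 2*(-4)) = -55*(-6*(-¼) - 8) = -55*(3/2 - 8) = -55*(-13/2) = 715/2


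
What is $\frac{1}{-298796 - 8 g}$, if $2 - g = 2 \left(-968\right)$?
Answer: $- \frac{1}{314300} \approx -3.1817 \cdot 10^{-6}$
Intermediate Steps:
$g = 1938$ ($g = 2 - 2 \left(-968\right) = 2 - -1936 = 2 + 1936 = 1938$)
$\frac{1}{-298796 - 8 g} = \frac{1}{-298796 - 15504} = \frac{1}{-314300} = - \frac{1}{314300}$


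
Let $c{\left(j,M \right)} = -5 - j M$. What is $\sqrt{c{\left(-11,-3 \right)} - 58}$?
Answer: $4 i \sqrt{6} \approx 9.798 i$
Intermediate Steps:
$c{\left(j,M \right)} = -5 - M j$
$\sqrt{c{\left(-11,-3 \right)} - 58} = \sqrt{\left(-5 - \left(-3\right) \left(-11\right)\right) - 58} = \sqrt{\left(-5 - 33\right) - 58} = \sqrt{-38 - 58} = \sqrt{-96} = 4 i \sqrt{6}$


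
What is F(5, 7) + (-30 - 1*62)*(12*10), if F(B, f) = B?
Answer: -11035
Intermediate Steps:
F(5, 7) + (-30 - 1*62)*(12*10) = 5 + (-30 - 1*62)*(12*10) = 5 + (-30 - 62)*120 = 5 - 92*120 = 5 - 11040 = -11035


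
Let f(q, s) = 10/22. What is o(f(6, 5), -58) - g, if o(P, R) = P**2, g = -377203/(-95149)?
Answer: -1491822/397001 ≈ -3.7577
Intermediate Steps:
g = 13007/3281 (g = -377203*(-1/95149) = 13007/3281 ≈ 3.9643)
f(q, s) = 5/11 (f(q, s) = 10*(1/22) = 5/11)
o(f(6, 5), -58) - g = (5/11)**2 - 1*13007/3281 = 25/121 - 13007/3281 = -1491822/397001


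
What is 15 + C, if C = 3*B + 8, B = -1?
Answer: 20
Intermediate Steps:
C = 5 (C = 3*(-1) + 8 = -3 + 8 = 5)
15 + C = 15 + 5 = 20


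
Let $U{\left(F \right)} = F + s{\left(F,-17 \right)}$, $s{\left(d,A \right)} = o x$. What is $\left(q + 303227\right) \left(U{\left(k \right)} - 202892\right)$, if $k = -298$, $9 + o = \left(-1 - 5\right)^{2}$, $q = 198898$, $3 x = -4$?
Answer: $-102044855250$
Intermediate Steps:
$x = - \frac{4}{3}$ ($x = \frac{1}{3} \left(-4\right) = - \frac{4}{3} \approx -1.3333$)
$o = 27$ ($o = -9 + \left(-1 - 5\right)^{2} = -9 + \left(-6\right)^{2} = -9 + 36 = 27$)
$s{\left(d,A \right)} = -36$ ($s{\left(d,A \right)} = 27 \left(- \frac{4}{3}\right) = -36$)
$U{\left(F \right)} = -36 + F$ ($U{\left(F \right)} = F - 36 = -36 + F$)
$\left(q + 303227\right) \left(U{\left(k \right)} - 202892\right) = \left(198898 + 303227\right) \left(\left(-36 - 298\right) - 202892\right) = 502125 \left(-334 - 202892\right) = 502125 \left(-203226\right) = -102044855250$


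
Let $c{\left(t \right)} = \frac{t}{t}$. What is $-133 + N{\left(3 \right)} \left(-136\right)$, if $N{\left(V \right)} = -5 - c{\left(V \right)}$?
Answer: $683$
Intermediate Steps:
$c{\left(t \right)} = 1$
$N{\left(V \right)} = -6$ ($N{\left(V \right)} = -5 - 1 = -6$)
$-133 + N{\left(3 \right)} \left(-136\right) = -133 - -816 = -133 + 816 = 683$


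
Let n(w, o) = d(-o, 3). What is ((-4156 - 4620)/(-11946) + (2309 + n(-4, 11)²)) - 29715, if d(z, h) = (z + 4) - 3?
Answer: -163094350/5973 ≈ -27305.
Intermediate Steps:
d(z, h) = 1 + z (d(z, h) = (4 + z) - 3 = 1 + z)
n(w, o) = 1 - o
((-4156 - 4620)/(-11946) + (2309 + n(-4, 11)²)) - 29715 = ((-4156 - 4620)/(-11946) + (2309 + (1 - 1*11)²)) - 29715 = (-8776*(-1/11946) + (2309 + (1 - 11)²)) - 29715 = (4388/5973 + (2309 + (-10)²)) - 29715 = (4388/5973 + (2309 + 100)) - 29715 = (4388/5973 + 2409) - 29715 = 14393345/5973 - 29715 = -163094350/5973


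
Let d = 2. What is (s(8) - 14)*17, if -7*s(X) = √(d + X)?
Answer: -238 - 17*√10/7 ≈ -245.68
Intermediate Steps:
s(X) = -√(2 + X)/7
(s(8) - 14)*17 = (-√(2 + 8)/7 - 14)*17 = (-√10/7 - 14)*17 = (-14 - √10/7)*17 = -238 - 17*√10/7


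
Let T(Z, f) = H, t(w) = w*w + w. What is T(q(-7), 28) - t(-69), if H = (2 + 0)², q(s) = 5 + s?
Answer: -4688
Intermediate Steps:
t(w) = w + w² (t(w) = w² + w = w + w²)
H = 4 (H = 2² = 4)
T(Z, f) = 4
T(q(-7), 28) - t(-69) = 4 - (-69)*(1 - 69) = 4 - (-69)*(-68) = 4 - 1*4692 = 4 - 4692 = -4688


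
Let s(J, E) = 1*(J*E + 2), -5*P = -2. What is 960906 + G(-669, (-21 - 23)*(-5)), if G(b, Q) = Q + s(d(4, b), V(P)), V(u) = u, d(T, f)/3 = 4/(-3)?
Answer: 4805632/5 ≈ 9.6113e+5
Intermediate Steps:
d(T, f) = -4 (d(T, f) = 3*(4/(-3)) = 3*(4*(-⅓)) = 3*(-4/3) = -4)
P = ⅖ (P = -⅕*(-2) = ⅖ ≈ 0.40000)
s(J, E) = 2 + E*J (s(J, E) = 1*(E*J + 2) = 1*(2 + E*J) = 2 + E*J)
G(b, Q) = ⅖ + Q (G(b, Q) = Q + (2 + (⅖)*(-4)) = Q + (2 - 8/5) = Q + ⅖ = ⅖ + Q)
960906 + G(-669, (-21 - 23)*(-5)) = 960906 + (⅖ + (-21 - 23)*(-5)) = 960906 + (⅖ - 44*(-5)) = 960906 + (⅖ + 220) = 960906 + 1102/5 = 4805632/5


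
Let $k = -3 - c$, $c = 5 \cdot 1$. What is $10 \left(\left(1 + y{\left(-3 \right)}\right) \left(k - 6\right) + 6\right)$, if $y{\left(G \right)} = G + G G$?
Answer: $-920$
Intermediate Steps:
$c = 5$
$k = -8$ ($k = -3 - 5 = -8$)
$y{\left(G \right)} = G + G^{2}$
$10 \left(\left(1 + y{\left(-3 \right)}\right) \left(k - 6\right) + 6\right) = 10 \left(\left(1 - 3 \left(1 - 3\right)\right) \left(-8 - 6\right) + 6\right) = 10 \left(\left(1 - -6\right) \left(-14\right) + 6\right) = 10 \left(\left(1 + 6\right) \left(-14\right) + 6\right) = 10 \left(7 \left(-14\right) + 6\right) = 10 \left(-98 + 6\right) = 10 \left(-92\right) = -920$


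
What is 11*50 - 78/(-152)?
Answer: 41839/76 ≈ 550.51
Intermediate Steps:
11*50 - 78/(-152) = 550 - 78*(-1/152) = 550 + 39/76 = 41839/76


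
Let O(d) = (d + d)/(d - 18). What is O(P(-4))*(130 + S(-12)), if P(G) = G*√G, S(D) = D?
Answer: 3776/97 + 8496*I/97 ≈ 38.928 + 87.588*I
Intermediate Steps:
P(G) = G^(3/2)
O(d) = 2*d/(-18 + d) (O(d) = (2*d)/(-18 + d) = 2*d/(-18 + d))
O(P(-4))*(130 + S(-12)) = (2*(-4)^(3/2)/(-18 + (-4)^(3/2)))*(130 - 12) = (2*(-8*I)/(-18 - 8*I))*118 = (2*(-8*I)*((-18 + 8*I)/388))*118 = -4*I*(-18 + 8*I)/97*118 = -472*I*(-18 + 8*I)/97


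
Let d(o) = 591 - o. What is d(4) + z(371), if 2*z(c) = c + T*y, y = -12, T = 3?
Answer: 1509/2 ≈ 754.50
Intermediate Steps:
z(c) = -18 + c/2 (z(c) = (c + 3*(-12))/2 = (c - 36)/2 = (-36 + c)/2 = -18 + c/2)
d(4) + z(371) = (591 - 1*4) + (-18 + (1/2)*371) = (591 - 4) + (-18 + 371/2) = 587 + 335/2 = 1509/2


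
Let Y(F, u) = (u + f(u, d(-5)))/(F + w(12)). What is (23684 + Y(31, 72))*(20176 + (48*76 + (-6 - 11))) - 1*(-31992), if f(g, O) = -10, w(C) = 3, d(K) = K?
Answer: 9586646677/17 ≈ 5.6392e+8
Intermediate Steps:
Y(F, u) = (-10 + u)/(3 + F) (Y(F, u) = (u - 10)/(F + 3) = (-10 + u)/(3 + F))
(23684 + Y(31, 72))*(20176 + (48*76 + (-6 - 11))) - 1*(-31992) = (23684 + (-10 + 72)/(3 + 31))*(20176 + (48*76 + (-6 - 11))) - 1*(-31992) = (23684 + 62/34)*(20176 + (3648 - 17)) + 31992 = (23684 + (1/34)*62)*(20176 + 3631) + 31992 = (23684 + 31/17)*23807 + 31992 = (402659/17)*23807 + 31992 = 9586102813/17 + 31992 = 9586646677/17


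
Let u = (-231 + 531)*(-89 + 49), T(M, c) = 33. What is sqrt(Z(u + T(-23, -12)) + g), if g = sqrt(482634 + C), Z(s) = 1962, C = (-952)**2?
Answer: sqrt(1962 + sqrt(1388938)) ≈ 56.040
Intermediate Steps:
C = 906304
u = -12000 (u = 300*(-40) = -12000)
g = sqrt(1388938) (g = sqrt(482634 + 906304) = sqrt(1388938) ≈ 1178.5)
sqrt(Z(u + T(-23, -12)) + g) = sqrt(1962 + sqrt(1388938))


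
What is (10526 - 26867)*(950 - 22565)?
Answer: 353210715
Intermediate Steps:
(10526 - 26867)*(950 - 22565) = -16341*(-21615) = 353210715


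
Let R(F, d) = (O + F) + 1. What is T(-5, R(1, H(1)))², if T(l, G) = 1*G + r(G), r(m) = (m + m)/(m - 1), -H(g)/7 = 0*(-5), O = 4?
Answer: 1764/25 ≈ 70.560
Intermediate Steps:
H(g) = 0 (H(g) = -0*(-5) = -7*0 = 0)
r(m) = 2*m/(-1 + m) (r(m) = (2*m)/(-1 + m) = 2*m/(-1 + m))
R(F, d) = 5 + F (R(F, d) = (4 + F) + 1 = 5 + F)
T(l, G) = G + 2*G/(-1 + G) (T(l, G) = 1*G + 2*G/(-1 + G) = G + 2*G/(-1 + G))
T(-5, R(1, H(1)))² = ((5 + 1)*(1 + (5 + 1))/(-1 + (5 + 1)))² = (6*(1 + 6)/(-1 + 6))² = (6*7/5)² = (6*(⅕)*7)² = (42/5)² = 1764/25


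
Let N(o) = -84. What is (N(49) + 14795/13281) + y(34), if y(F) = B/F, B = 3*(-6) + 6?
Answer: -18793439/225777 ≈ -83.239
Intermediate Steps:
B = -12 (B = -18 + 6 = -12)
y(F) = -12/F
(N(49) + 14795/13281) + y(34) = (-84 + 14795/13281) - 12/34 = (-84 + 14795*(1/13281)) - 12*1/34 = (-84 + 14795/13281) - 6/17 = -1100809/13281 - 6/17 = -18793439/225777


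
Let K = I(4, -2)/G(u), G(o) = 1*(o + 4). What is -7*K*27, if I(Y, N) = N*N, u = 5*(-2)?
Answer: 126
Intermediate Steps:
u = -10
I(Y, N) = N²
G(o) = 4 + o (G(o) = 1*(4 + o) = 4 + o)
K = -⅔ (K = (-2)²/(4 - 10) = 4/(-6) = 4*(-⅙) = -⅔ ≈ -0.66667)
-7*K*27 = -7*(-⅔)*27 = (14/3)*27 = 126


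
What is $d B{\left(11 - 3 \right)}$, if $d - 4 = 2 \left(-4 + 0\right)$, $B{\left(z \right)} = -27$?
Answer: $108$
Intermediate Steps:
$d = -4$ ($d = 4 + 2 \left(-4 + 0\right) = 4 + 2 \left(-4\right) = 4 - 8 = -4$)
$d B{\left(11 - 3 \right)} = \left(-4\right) \left(-27\right) = 108$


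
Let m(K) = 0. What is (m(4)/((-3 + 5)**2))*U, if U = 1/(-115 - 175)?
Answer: 0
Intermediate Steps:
U = -1/290 (U = 1/(-290) = -1/290 ≈ -0.0034483)
(m(4)/((-3 + 5)**2))*U = (0/((-3 + 5)**2))*(-1/290) = (0/(2**2))*(-1/290) = (0/4)*(-1/290) = (0*(1/4))*(-1/290) = 0*(-1/290) = 0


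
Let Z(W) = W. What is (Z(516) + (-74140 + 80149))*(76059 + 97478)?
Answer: 1132328925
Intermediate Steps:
(Z(516) + (-74140 + 80149))*(76059 + 97478) = (516 + (-74140 + 80149))*(76059 + 97478) = (516 + 6009)*173537 = 6525*173537 = 1132328925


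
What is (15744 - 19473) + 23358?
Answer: 19629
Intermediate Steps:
(15744 - 19473) + 23358 = -3729 + 23358 = 19629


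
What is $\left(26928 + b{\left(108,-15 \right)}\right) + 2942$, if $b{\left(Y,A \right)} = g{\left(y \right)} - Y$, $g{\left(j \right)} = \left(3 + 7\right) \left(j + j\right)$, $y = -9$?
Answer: $29582$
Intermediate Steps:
$g{\left(j \right)} = 20 j$ ($g{\left(j \right)} = 10 \cdot 2 j = 20 j$)
$b{\left(Y,A \right)} = -180 - Y$ ($b{\left(Y,A \right)} = 20 \left(-9\right) - Y = -180 - Y$)
$\left(26928 + b{\left(108,-15 \right)}\right) + 2942 = \left(26928 - 288\right) + 2942 = 26640 + 2942 = 29582$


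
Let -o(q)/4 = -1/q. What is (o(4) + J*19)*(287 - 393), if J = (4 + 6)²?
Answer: -201506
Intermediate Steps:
J = 100 (J = 10² = 100)
o(q) = 4/q (o(q) = -(-4)/q = 4/q)
(o(4) + J*19)*(287 - 393) = (4/4 + 100*19)*(287 - 393) = (4*(¼) + 1900)*(-106) = (1 + 1900)*(-106) = 1901*(-106) = -201506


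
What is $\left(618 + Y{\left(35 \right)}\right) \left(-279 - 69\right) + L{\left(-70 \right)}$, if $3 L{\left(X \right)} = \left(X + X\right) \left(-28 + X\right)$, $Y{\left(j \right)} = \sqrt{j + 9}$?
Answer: $- \frac{631472}{3} - 696 \sqrt{11} \approx -2.128 \cdot 10^{5}$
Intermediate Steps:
$Y{\left(j \right)} = \sqrt{9 + j}$
$L{\left(X \right)} = \frac{2 X \left(-28 + X\right)}{3}$ ($L{\left(X \right)} = \frac{\left(X + X\right) \left(-28 + X\right)}{3} = \frac{2 X \left(-28 + X\right)}{3}$)
$\left(618 + Y{\left(35 \right)}\right) \left(-279 - 69\right) + L{\left(-70 \right)} = \left(618 + \sqrt{9 + 35}\right) \left(-279 - 69\right) + \frac{2}{3} \left(-70\right) \left(-28 - 70\right) = \left(618 + \sqrt{44}\right) \left(-348\right) + \frac{2}{3} \left(-70\right) \left(-98\right) = \left(618 + 2 \sqrt{11}\right) \left(-348\right) + \frac{13720}{3} = \left(-215064 - 696 \sqrt{11}\right) + \frac{13720}{3} = - \frac{631472}{3} - 696 \sqrt{11}$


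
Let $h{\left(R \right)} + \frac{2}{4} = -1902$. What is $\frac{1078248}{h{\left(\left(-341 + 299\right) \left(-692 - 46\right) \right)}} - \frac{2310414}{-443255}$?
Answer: $- \frac{189417301842}{337317055} \approx -561.54$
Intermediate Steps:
$h{\left(R \right)} = - \frac{3805}{2}$ ($h{\left(R \right)} = - \frac{1}{2} - 1902 = - \frac{3805}{2}$)
$\frac{1078248}{h{\left(\left(-341 + 299\right) \left(-692 - 46\right) \right)}} - \frac{2310414}{-443255} = \frac{1078248}{- \frac{3805}{2}} - \frac{2310414}{-443255} = 1078248 \left(- \frac{2}{3805}\right) - - \frac{2310414}{443255} = - \frac{2156496}{3805} + \frac{2310414}{443255} = - \frac{189417301842}{337317055}$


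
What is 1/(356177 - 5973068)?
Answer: -1/5616891 ≈ -1.7803e-7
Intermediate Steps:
1/(356177 - 5973068) = 1/(-5616891) = -1/5616891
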